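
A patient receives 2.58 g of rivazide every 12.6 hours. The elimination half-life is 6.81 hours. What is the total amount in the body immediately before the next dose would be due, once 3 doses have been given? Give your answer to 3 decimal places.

The 3 doses were given 37.8, 25.2, 12.6 hours ago.
Total = 2.58·(1/2)^(37.8/6.81) + 2.58·(1/2)^(25.2/6.81) + 2.58·(1/2)^(12.6/6.81)
      = 0.055043 + 0.19846 + 0.71556 ≈ 0.96907 g.

0.969 g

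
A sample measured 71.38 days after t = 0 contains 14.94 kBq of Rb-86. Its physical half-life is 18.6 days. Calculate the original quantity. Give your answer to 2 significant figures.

Number of half-lives elapsed: n = 71.38/18.6 ≈ 3.8376.
A₀ = A × 2^n = 14.94 × 2^3.8376 = 14.94 × 14.297 ≈ 213.6 kBq.

210 kBq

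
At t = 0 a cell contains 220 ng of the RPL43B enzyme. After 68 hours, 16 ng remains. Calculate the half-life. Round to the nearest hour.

18 hours

A/A₀ = 16/220 ≈ 0.072727.
n = log₂(13.75) ≈ 3.7814 half-lives elapsed in 68 hours.
t½ = 68/3.7814 ≈ 17.983 hours.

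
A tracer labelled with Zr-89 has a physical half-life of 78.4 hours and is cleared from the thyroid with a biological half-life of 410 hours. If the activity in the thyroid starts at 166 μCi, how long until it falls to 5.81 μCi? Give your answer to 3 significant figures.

318 hours

1/t_eff = 1/t_phys + 1/t_biol = 1/78.4 + 1/410 = 0.015194 per hour.
t_eff = 78.4 × 410 / (78.4 + 410) ≈ 65.815 hours.
n = log₂(166/5.81) ≈ 4.8365; t = 4.8365 × 65.815 ≈ 318.31 hours.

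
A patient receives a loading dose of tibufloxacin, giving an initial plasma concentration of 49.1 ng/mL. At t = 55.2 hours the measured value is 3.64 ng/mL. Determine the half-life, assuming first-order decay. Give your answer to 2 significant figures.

A/A₀ = 3.64/49.1 ≈ 0.074134.
n = log₂(13.489) ≈ 3.7537 half-lives elapsed in 55.2 hours.
t½ = 55.2/3.7537 ≈ 14.705 hours.

15 hours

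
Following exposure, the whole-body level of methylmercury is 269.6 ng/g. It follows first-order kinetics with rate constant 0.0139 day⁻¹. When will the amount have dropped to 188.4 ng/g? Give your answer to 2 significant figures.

26 days

t½ = ln 2 / λ = 0.69315 / 0.0139 ≈ 49.867 days.
Fraction remaining = 188.4/269.6 ≈ 0.69881.
n = log₂(269.6/188.4) = ln(1.431)/ln 2 ≈ 0.51702 half-lives.
t = n × t½ = 0.51702 × 49.867 ≈ 25.782 days.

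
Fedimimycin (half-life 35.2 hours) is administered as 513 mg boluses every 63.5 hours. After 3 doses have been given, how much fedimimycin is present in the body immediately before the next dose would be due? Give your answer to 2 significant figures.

The 3 doses were given 190.5, 127, 63.5 hours ago.
Total = 513·(1/2)^(190.5/35.2) + 513·(1/2)^(127/35.2) + 513·(1/2)^(63.5/35.2)
      = 12.049 + 42.074 + 146.91 ≈ 201.04 mg.

200 mg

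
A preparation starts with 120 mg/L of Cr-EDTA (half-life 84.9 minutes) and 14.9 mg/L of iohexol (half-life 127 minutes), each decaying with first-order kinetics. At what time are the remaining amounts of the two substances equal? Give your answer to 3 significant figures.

Set 120·(1/2)^(t/84.9) = 14.9·(1/2)^(t/127).
Taking log₂: log₂(120/14.9) = t·(1/84.9 − 1/127).
log₂(8.0537) = 3.0097; 1/84.9 − 1/127 = 0.0039045.
t = 3.0097 / 0.0039045 ≈ 770.81 minutes.

771 minutes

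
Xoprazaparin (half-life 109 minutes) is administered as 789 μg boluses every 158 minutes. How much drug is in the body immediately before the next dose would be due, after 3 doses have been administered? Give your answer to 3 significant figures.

The 3 doses were given 474, 316, 158 minutes ago.
Total = 789·(1/2)^(474/109) + 789·(1/2)^(316/109) + 789·(1/2)^(158/109)
      = 38.727 + 105.77 + 288.88 ≈ 433.38 μg.

433 μg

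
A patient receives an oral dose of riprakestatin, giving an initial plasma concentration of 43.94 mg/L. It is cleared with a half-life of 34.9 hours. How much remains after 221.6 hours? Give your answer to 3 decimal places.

Number of half-lives: n = 221.6/34.9 ≈ 6.3496.
Remaining = 43.94 × (1/2)^6.3496 = 43.94 × 0.012263 ≈ 0.53883 mg/L.

0.539 mg/L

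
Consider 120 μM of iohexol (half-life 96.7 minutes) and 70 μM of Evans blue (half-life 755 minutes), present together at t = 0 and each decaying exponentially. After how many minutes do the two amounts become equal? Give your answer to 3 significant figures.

Set 120·(1/2)^(t/96.7) = 70·(1/2)^(t/755).
Taking log₂: log₂(120/70) = t·(1/96.7 − 1/755).
log₂(1.7143) = 0.77761; 1/96.7 − 1/755 = 0.0090168.
t = 0.77761 / 0.0090168 ≈ 86.24 minutes.

86.2 minutes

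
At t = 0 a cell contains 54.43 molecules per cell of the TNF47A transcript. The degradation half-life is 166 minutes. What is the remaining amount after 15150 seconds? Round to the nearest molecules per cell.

Convert the elapsed time: 15150 seconds = 252.5 minutes.
Number of half-lives: n = 252.5/166 ≈ 1.5211.
Remaining = 54.43 × (1/2)^1.5211 = 54.43 × 0.34842 ≈ 18.965 molecules per cell.

19 molecules per cell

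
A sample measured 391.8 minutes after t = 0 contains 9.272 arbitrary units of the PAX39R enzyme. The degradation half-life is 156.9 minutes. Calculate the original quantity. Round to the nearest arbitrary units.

52 arbitrary units

Number of half-lives elapsed: n = 391.8/156.9 ≈ 2.4971.
A₀ = A × 2^n = 9.272 × 2^2.4971 = 9.272 × 5.6456 ≈ 52.346 arbitrary units.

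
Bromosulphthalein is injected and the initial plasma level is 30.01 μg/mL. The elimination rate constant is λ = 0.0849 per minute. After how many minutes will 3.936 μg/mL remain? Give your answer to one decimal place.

23.9 minutes

t½ = ln 2 / λ = 0.69315 / 0.0849 ≈ 8.1643 minutes.
Fraction remaining = 3.936/30.01 ≈ 0.13116.
n = log₂(30.01/3.936) = ln(7.6245)/ln 2 ≈ 2.9306 half-lives.
t = n × t½ = 2.9306 × 8.1643 ≈ 23.927 minutes.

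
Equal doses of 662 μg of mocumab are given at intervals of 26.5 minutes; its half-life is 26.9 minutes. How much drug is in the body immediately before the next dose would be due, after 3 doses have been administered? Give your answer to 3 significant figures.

589 μg

The 3 doses were given 79.5, 53, 26.5 minutes ago.
Total = 662·(1/2)^(79.5/26.9) + 662·(1/2)^(53/26.9) + 662·(1/2)^(26.5/26.9)
      = 85.349 + 168.95 + 334.43 ≈ 588.72 μg.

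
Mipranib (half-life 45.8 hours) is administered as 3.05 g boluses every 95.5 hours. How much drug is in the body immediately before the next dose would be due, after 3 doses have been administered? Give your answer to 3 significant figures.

0.928 g

The 3 doses were given 286.5, 191, 95.5 hours ago.
Total = 3.05·(1/2)^(286.5/45.8) + 3.05·(1/2)^(191/45.8) + 3.05·(1/2)^(95.5/45.8)
      = 0.039923 + 0.1694 + 0.7188 ≈ 0.92812 g.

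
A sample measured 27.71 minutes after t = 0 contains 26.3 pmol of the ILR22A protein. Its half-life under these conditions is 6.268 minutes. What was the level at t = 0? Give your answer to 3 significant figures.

563 pmol

Number of half-lives elapsed: n = 27.71/6.268 ≈ 4.4209.
A₀ = A × 2^n = 26.3 × 2^4.4209 = 26.3 × 21.42 ≈ 563.34 pmol.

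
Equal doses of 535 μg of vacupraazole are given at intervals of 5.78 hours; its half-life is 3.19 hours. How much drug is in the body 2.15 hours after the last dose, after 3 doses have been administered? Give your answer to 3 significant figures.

The 3 doses were given 13.71, 7.93, 2.15 hours ago.
Total = 535·(1/2)^(13.71/3.19) + 535·(1/2)^(7.93/3.19) + 535·(1/2)^(2.15/3.19)
      = 27.201 + 95.505 + 335.32 ≈ 458.03 μg.

458 μg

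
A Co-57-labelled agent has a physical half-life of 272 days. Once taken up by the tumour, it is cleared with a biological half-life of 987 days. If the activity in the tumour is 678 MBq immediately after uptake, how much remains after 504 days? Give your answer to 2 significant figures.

1/t_eff = 1/t_phys + 1/t_biol = 1/272 + 1/987 = 0.0046896 per day.
t_eff = 272 × 987 / (272 + 987) ≈ 213.24 days.
Remaining = 678 × (1/2)^(504/213.24) = 678 × (1/2)^2.3636 ≈ 131.74 MBq.

130 MBq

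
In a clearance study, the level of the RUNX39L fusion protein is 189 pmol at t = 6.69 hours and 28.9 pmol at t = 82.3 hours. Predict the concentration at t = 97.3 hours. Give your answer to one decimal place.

19.9 pmol

Over Δt = 82.3 − 6.69 = 75.61 hours, the level fell by a factor of 189/28.9 ≈ 6.5398.
n = log₂(6.5398) ≈ 2.7092 half-lives, so t½ = 75.61/2.7092 ≈ 27.908 hours.
From t = 82.3 to t = 97.3: 28.9 × (1/2)^((97.3−82.3)/27.908) ≈ 19.911 pmol.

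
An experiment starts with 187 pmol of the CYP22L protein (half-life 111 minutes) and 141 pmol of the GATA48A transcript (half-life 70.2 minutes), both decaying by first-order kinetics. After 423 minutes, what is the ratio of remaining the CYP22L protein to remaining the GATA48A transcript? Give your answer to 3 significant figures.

CYP22L protein: 187 × (1/2)^(423/111) = 187 × (1/2)^3.8108 ≈ 13.325 pmol.
GATA48A transcript: 141 × (1/2)^(423/70.2) = 141 × (1/2)^6.0256 ≈ 2.1643 pmol.
Ratio ≈ 13.325 / 2.1643 ≈ 6.1568.

6.16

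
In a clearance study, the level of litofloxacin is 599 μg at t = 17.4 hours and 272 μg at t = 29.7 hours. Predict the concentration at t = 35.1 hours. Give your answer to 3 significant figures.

192 μg

Over Δt = 29.7 − 17.4 = 12.3 hours, the level fell by a factor of 599/272 ≈ 2.2022.
n = log₂(2.2022) ≈ 1.1389 half-lives, so t½ = 12.3/1.1389 ≈ 10.799 hours.
From t = 29.7 to t = 35.1: 272 × (1/2)^((35.1−29.7)/10.799) ≈ 192.33 μg.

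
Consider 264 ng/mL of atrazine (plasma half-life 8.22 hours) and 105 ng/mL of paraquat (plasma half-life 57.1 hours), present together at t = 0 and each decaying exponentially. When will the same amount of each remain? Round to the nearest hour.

Set 264·(1/2)^(t/8.22) = 105·(1/2)^(t/57.1).
Taking log₂: log₂(264/105) = t·(1/8.22 − 1/57.1).
log₂(2.5143) = 1.3301; 1/8.22 − 1/57.1 = 0.10414.
t = 1.3301 / 0.10414 ≈ 12.773 hours.

13 hours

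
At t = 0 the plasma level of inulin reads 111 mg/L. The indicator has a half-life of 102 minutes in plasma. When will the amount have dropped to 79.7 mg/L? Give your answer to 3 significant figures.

Fraction remaining = 79.7/111 ≈ 0.71802.
n = log₂(111/79.7) = ln(1.3927)/ln 2 ≈ 0.47791 half-lives.
t = n × t½ = 0.47791 × 102 ≈ 48.747 minutes.

48.7 minutes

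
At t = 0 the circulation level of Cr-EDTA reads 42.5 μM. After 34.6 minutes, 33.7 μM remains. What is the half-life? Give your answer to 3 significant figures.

A/A₀ = 33.7/42.5 ≈ 0.79294.
n = log₂(1.2611) ≈ 0.33471 half-lives elapsed in 34.6 minutes.
t½ = 34.6/0.33471 ≈ 103.37 minutes.

103 minutes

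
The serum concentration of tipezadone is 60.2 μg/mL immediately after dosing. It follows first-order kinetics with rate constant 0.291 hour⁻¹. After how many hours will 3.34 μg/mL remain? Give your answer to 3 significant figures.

t½ = ln 2 / λ = 0.69315 / 0.291 ≈ 2.3819 hours.
Fraction remaining = 3.34/60.2 ≈ 0.055482.
n = log₂(60.2/3.34) = ln(18.024)/ln 2 ≈ 4.1718 half-lives.
t = n × t½ = 4.1718 × 2.3819 ≈ 9.9371 hours.

9.94 hours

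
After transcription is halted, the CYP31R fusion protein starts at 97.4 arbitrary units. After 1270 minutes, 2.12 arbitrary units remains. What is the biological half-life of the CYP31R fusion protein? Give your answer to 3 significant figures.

A/A₀ = 2.12/97.4 ≈ 0.021766.
n = log₂(45.943) ≈ 5.5218 half-lives elapsed in 1270 minutes.
t½ = 1270/5.5218 ≈ 230 minutes.

230 minutes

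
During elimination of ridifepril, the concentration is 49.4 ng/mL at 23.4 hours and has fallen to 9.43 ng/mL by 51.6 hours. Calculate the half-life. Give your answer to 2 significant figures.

12 hours

Over Δt = 51.6 − 23.4 = 28.2 hours, the level fell by a factor of 49.4/9.43 ≈ 5.2386.
n = log₂(5.2386) ≈ 2.3892 half-lives, so t½ = 28.2/2.3892 ≈ 11.803 hours.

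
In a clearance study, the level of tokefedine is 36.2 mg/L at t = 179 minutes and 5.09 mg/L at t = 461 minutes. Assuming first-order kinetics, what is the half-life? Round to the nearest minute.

Over Δt = 461 − 179 = 282 minutes, the level fell by a factor of 36.2/5.09 ≈ 7.112.
n = log₂(7.112) ≈ 2.8303 half-lives, so t½ = 282/2.8303 ≈ 99.638 minutes.

100 minutes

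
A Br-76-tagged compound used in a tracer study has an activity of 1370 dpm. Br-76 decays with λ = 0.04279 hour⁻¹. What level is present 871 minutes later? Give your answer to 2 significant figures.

740 dpm

t½ = ln 2 / λ = 0.69315 / 0.04279 ≈ 16.199 hours.
Convert the elapsed time: 871 minutes = 14.5167 hours.
Number of half-lives: n = 14.5167/16.199 ≈ 0.89616.
Remaining = 1370 × (1/2)^0.89616 = 1370 × 0.53732 ≈ 736.12 dpm.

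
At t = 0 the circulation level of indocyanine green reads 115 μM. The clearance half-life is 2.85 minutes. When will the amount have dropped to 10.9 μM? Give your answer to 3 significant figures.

Fraction remaining = 10.9/115 ≈ 0.094783.
n = log₂(115/10.9) = ln(10.55)/ln 2 ≈ 3.3992 half-lives.
t = n × t½ = 3.3992 × 2.85 ≈ 9.6878 minutes.

9.69 minutes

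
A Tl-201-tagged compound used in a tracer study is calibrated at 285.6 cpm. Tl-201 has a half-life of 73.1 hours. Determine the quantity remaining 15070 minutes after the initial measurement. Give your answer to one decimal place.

26.4 cpm

Convert the elapsed time: 15070 minutes = 251.167 hours.
Number of half-lives: n = 251.167/73.1 ≈ 3.4359.
Remaining = 285.6 × (1/2)^3.4359 = 285.6 × 0.092402 ≈ 26.39 cpm.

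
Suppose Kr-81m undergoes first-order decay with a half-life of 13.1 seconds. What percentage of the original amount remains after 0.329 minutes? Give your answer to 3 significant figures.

0.329 minutes = 19.74 seconds.
n = 19.74/13.1 ≈ 1.5069 half-lives.
Fraction remaining = (1/2)^1.5069 ≈ 0.35187, i.e. 35.187%.

35.2%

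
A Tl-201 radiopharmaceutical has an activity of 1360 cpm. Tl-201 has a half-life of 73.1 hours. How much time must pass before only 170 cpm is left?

170/1360 = 1/8, so 3 half-lives have elapsed.
t = 3 × 73.1 = 219.3 hours.

219.3 hours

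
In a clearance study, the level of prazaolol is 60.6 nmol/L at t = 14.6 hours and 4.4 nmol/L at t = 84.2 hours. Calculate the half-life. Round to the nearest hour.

Over Δt = 84.2 − 14.6 = 69.6 hours, the level fell by a factor of 60.6/4.4 ≈ 13.773.
n = log₂(13.773) ≈ 3.7837 half-lives, so t½ = 69.6/3.7837 ≈ 18.394 hours.

18 hours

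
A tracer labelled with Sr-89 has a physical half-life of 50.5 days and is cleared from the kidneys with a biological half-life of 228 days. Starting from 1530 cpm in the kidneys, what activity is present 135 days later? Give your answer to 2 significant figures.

160 cpm

1/t_eff = 1/t_phys + 1/t_biol = 1/50.5 + 1/228 = 0.024188 per day.
t_eff = 50.5 × 228 / (50.5 + 228) ≈ 41.343 days.
Remaining = 1530 × (1/2)^(135/41.343) = 1530 × (1/2)^3.2654 ≈ 159.12 cpm.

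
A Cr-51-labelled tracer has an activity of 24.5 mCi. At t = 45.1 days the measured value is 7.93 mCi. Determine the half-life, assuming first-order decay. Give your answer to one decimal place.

A/A₀ = 7.93/24.5 ≈ 0.32367.
n = log₂(3.0895) ≈ 1.6274 half-lives elapsed in 45.1 days.
t½ = 45.1/1.6274 ≈ 27.713 days.

27.7 days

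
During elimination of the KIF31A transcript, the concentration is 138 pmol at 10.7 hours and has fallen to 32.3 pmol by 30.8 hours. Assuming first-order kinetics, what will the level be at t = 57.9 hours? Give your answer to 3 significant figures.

Over Δt = 30.8 − 10.7 = 20.1 hours, the level fell by a factor of 138/32.3 ≈ 4.2724.
n = log₂(4.2724) ≈ 2.0951 half-lives, so t½ = 20.1/2.0951 ≈ 9.594 hours.
From t = 30.8 to t = 57.9: 32.3 × (1/2)^((57.9−30.8)/9.594) ≈ 4.5592 pmol.

4.56 pmol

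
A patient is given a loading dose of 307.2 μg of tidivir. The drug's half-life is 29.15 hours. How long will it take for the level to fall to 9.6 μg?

145.75 hours

9.6/307.2 = 1/32, so 5 half-lives have elapsed.
t = 5 × 29.15 = 145.75 hours.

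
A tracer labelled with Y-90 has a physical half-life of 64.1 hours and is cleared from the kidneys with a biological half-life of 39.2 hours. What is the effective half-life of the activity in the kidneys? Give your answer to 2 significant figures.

1/t_eff = 1/t_phys + 1/t_biol = 1/64.1 + 1/39.2 = 0.041111 per hour.
t_eff = 64.1 × 39.2 / (64.1 + 39.2) ≈ 24.324 hours.

24 hours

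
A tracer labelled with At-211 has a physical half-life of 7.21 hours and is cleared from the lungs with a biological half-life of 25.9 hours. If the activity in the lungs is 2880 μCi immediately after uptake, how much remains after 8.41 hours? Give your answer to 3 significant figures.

1020 μCi

1/t_eff = 1/t_phys + 1/t_biol = 1/7.21 + 1/25.9 = 0.17731 per hour.
t_eff = 7.21 × 25.9 / (7.21 + 25.9) ≈ 5.64 hours.
Remaining = 2880 × (1/2)^(8.41/5.64) = 2880 × (1/2)^1.4911 ≈ 1024.5 μCi.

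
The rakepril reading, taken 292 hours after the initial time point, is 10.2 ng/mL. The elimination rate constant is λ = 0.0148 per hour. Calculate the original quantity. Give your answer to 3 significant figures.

768 ng/mL

t½ = ln 2 / λ = 0.69315 / 0.0148 ≈ 46.834 hours.
Number of half-lives elapsed: n = 292/46.834 ≈ 6.2348.
A₀ = A × 2^n = 10.2 × 2^6.2348 = 10.2 × 75.309 ≈ 768.15 ng/mL.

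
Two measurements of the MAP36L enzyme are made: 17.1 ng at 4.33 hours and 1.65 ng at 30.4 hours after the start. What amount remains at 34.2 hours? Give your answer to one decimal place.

1.2 ng

Over Δt = 30.4 − 4.33 = 26.07 hours, the level fell by a factor of 17.1/1.65 ≈ 10.364.
n = log₂(10.364) ≈ 3.3735 half-lives, so t½ = 26.07/3.3735 ≈ 7.728 hours.
From t = 30.4 to t = 34.2: 1.65 × (1/2)^((34.2−30.4)/7.728) ≈ 1.1734 ng.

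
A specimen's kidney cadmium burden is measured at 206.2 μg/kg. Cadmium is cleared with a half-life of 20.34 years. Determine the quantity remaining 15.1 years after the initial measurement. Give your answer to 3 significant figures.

123 μg/kg

Number of half-lives: n = 15.1/20.34 ≈ 0.74238.
Remaining = 206.2 × (1/2)^0.74238 = 206.2 × 0.59775 ≈ 123.26 μg/kg.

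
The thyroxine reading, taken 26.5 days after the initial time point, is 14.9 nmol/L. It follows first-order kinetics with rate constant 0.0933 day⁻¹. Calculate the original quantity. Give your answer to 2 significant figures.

180 nmol/L

t½ = ln 2 / k = 0.69315 / 0.0933 ≈ 7.4292 days.
Number of half-lives elapsed: n = 26.5/7.4292 ≈ 3.567.
A₀ = A × 2^n = 14.9 × 2^3.567 = 14.9 × 11.851 ≈ 176.59 nmol/L.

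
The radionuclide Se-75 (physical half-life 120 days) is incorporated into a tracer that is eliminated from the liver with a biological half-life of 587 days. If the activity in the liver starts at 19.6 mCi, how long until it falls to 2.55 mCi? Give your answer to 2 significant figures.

290 days

1/t_eff = 1/t_phys + 1/t_biol = 1/120 + 1/587 = 0.010037 per day.
t_eff = 120 × 587 / (120 + 587) ≈ 99.632 days.
n = log₂(19.6/2.55) ≈ 2.9423; t = 2.9423 × 99.632 ≈ 293.15 days.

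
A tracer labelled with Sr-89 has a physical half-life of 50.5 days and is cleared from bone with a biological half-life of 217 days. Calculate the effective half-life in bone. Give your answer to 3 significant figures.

1/t_eff = 1/t_phys + 1/t_biol = 1/50.5 + 1/217 = 0.02441 per day.
t_eff = 50.5 × 217 / (50.5 + 217) ≈ 40.966 days.

41.0 days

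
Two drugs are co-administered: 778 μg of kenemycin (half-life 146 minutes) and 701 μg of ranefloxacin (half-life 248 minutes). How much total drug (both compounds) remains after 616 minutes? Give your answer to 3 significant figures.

kenemycin: 778 × (1/2)^(616/146) = 778 × (1/2)^4.2192 ≈ 41.772 μg.
ranefloxacin: 701 × (1/2)^(616/248) = 701 × (1/2)^2.4839 ≈ 125.31 μg.
Total = 41.772 + 125.31 ≈ 167.09 μg.

167 μg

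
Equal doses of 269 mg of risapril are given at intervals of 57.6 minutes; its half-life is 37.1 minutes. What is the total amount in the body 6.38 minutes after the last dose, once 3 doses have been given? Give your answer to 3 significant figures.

The 3 doses were given 121.58, 63.98, 6.38 minutes ago.
Total = 269·(1/2)^(121.58/37.1) + 269·(1/2)^(63.98/37.1) + 269·(1/2)^(6.38/37.1)
      = 27.749 + 81.399 + 238.77 ≈ 347.92 mg.

348 mg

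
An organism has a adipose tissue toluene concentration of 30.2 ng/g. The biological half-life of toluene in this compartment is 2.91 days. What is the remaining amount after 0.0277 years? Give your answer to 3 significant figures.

2.72 ng/g

Convert the elapsed time: 0.0277 years = 10.1105 days.
Number of half-lives: n = 10.1105/2.91 ≈ 3.4744.
Remaining = 30.2 × (1/2)^3.4744 = 30.2 × 0.089971 ≈ 2.7171 ng/g.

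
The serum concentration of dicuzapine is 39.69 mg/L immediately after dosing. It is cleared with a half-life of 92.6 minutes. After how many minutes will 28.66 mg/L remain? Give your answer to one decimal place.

43.5 minutes

Fraction remaining = 28.66/39.69 ≈ 0.7221.
n = log₂(39.69/28.66) = ln(1.3849)/ln 2 ≈ 0.46974 half-lives.
t = n × t½ = 0.46974 × 92.6 ≈ 43.498 minutes.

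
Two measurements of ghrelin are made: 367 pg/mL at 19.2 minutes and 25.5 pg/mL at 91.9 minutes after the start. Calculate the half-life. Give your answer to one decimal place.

Over Δt = 91.9 − 19.2 = 72.7 minutes, the level fell by a factor of 367/25.5 ≈ 14.392.
n = log₂(14.392) ≈ 3.8472 half-lives, so t½ = 72.7/3.8472 ≈ 18.897 minutes.

18.9 minutes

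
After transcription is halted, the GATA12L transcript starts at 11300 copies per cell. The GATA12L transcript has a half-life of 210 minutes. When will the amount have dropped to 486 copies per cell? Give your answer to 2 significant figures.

Fraction remaining = 486/11300 ≈ 0.043009.
n = log₂(11300/486) = ln(23.251)/ln 2 ≈ 4.5392 half-lives.
t = n × t½ = 4.5392 × 210 ≈ 953.24 minutes.

950 minutes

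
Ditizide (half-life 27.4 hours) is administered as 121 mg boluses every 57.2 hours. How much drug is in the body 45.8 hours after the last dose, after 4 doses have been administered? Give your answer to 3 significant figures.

49.5 mg

The 4 doses were given 217.4, 160.2, 103, 45.8 hours ago.
Total = 121·(1/2)^(217.4/27.4) + 121·(1/2)^(160.2/27.4) + 121·(1/2)^(103/27.4) + 121·(1/2)^(45.8/27.4)
      = 0.49468 + 2.1026 + 8.9367 + 37.984 ≈ 49.518 mg.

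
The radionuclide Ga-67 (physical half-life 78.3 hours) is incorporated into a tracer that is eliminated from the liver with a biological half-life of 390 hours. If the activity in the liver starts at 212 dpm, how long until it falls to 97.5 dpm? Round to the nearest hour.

1/t_eff = 1/t_phys + 1/t_biol = 1/78.3 + 1/390 = 0.015335 per hour.
t_eff = 78.3 × 390 / (78.3 + 390) ≈ 65.208 hours.
n = log₂(212/97.5) ≈ 1.1206; t = 1.1206 × 65.208 ≈ 73.072 hours.

73 hours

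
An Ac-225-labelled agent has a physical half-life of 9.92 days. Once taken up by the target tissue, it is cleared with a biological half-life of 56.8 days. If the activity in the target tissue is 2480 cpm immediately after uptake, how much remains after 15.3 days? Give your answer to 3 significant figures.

1/t_eff = 1/t_phys + 1/t_biol = 1/9.92 + 1/56.8 = 0.11841 per day.
t_eff = 9.92 × 56.8 / (9.92 + 56.8) ≈ 8.4451 days.
Remaining = 2480 × (1/2)^(15.3/8.4451) = 2480 × (1/2)^1.8117 ≈ 706.44 cpm.

706 cpm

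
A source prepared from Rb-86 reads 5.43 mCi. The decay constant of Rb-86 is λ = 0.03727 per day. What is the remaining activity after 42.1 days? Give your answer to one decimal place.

t½ = ln 2 / λ = 0.69315 / 0.03727 ≈ 18.598 days.
Number of half-lives: n = 42.1/18.598 ≈ 2.2637.
Remaining = 5.43 × (1/2)^2.2637 = 5.43 × 0.20824 ≈ 1.1307 mCi.

1.1 mCi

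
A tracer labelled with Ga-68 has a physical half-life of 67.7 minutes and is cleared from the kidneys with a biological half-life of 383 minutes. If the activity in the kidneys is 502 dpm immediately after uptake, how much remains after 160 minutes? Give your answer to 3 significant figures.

73.0 dpm

1/t_eff = 1/t_phys + 1/t_biol = 1/67.7 + 1/383 = 0.017382 per minute.
t_eff = 67.7 × 383 / (67.7 + 383) ≈ 57.531 minutes.
Remaining = 502 × (1/2)^(160/57.531) = 502 × (1/2)^2.7811 ≈ 73.03 dpm.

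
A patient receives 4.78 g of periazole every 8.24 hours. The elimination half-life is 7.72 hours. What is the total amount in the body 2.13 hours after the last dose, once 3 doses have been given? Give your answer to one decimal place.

6.7 g

The 3 doses were given 18.61, 10.37, 2.13 hours ago.
Total = 4.78·(1/2)^(18.61/7.72) + 4.78·(1/2)^(10.37/7.72) + 4.78·(1/2)^(2.13/7.72)
      = 0.899 + 1.8839 + 3.948 ≈ 6.7309 g.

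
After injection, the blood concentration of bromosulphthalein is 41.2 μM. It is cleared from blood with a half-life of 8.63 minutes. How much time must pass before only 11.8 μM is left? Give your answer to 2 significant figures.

16 minutes

Fraction remaining = 11.8/41.2 ≈ 0.28641.
n = log₂(41.2/11.8) = ln(3.4915)/ln 2 ≈ 1.8039 half-lives.
t = n × t½ = 1.8039 × 8.63 ≈ 15.567 minutes.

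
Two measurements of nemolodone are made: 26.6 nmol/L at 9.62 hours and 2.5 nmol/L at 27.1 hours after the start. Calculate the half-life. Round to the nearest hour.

5 hours

Over Δt = 27.1 − 9.62 = 17.48 hours, the level fell by a factor of 26.6/2.5 ≈ 10.64.
n = log₂(10.64) ≈ 3.4114 half-lives, so t½ = 17.48/3.4114 ≈ 5.124 hours.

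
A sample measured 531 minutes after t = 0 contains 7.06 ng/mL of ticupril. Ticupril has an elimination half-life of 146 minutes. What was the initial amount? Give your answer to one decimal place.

Number of half-lives elapsed: n = 531/146 ≈ 3.637.
A₀ = A × 2^n = 7.06 × 2^3.637 = 7.06 × 12.441 ≈ 87.831 ng/mL.

87.8 ng/mL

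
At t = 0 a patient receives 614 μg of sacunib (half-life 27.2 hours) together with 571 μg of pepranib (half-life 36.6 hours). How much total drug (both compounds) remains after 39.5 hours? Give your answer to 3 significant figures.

sacunib: 614 × (1/2)^(39.5/27.2) = 614 × (1/2)^1.4522 ≈ 224.39 μg.
pepranib: 571 × (1/2)^(39.5/36.6) = 571 × (1/2)^1.0792 ≈ 270.24 μg.
Total = 224.39 + 270.24 ≈ 494.64 μg.

495 μg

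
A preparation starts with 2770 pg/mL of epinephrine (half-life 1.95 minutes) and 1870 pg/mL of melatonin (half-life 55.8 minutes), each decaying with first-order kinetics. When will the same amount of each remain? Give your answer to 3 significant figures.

1.15 minutes

Set 2770·(1/2)^(t/1.95) = 1870·(1/2)^(t/55.8).
Taking log₂: log₂(2770/1870) = t·(1/1.95 − 1/55.8).
log₂(1.4813) = 0.56685; 1/1.95 − 1/55.8 = 0.4949.
t = 0.56685 / 0.4949 ≈ 1.1454 minutes.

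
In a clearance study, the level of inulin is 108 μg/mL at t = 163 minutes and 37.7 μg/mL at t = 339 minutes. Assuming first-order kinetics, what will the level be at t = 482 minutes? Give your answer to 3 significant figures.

Over Δt = 339 − 163 = 176 minutes, the level fell by a factor of 108/37.7 ≈ 2.8647.
n = log₂(2.8647) ≈ 1.5184 half-lives, so t½ = 176/1.5184 ≈ 115.91 minutes.
From t = 339 to t = 482: 37.7 × (1/2)^((482−339)/115.91) ≈ 16.031 μg/mL.

16.0 μg/mL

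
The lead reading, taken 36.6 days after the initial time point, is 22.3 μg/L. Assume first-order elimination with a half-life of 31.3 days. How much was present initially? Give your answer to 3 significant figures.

Number of half-lives elapsed: n = 36.6/31.3 ≈ 1.1693.
A₀ = A × 2^n = 22.3 × 2^1.1693 = 22.3 × 2.2491 ≈ 50.154 μg/L.

50.2 μg/L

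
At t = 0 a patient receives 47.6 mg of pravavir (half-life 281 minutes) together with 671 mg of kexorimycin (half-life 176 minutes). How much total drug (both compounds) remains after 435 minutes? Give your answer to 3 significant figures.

137 mg

pravavir: 47.6 × (1/2)^(435/281) = 47.6 × (1/2)^1.548 ≈ 16.278 mg.
kexorimycin: 671 × (1/2)^(435/176) = 671 × (1/2)^2.4716 ≈ 120.98 mg.
Total = 16.278 + 120.98 ≈ 137.25 mg.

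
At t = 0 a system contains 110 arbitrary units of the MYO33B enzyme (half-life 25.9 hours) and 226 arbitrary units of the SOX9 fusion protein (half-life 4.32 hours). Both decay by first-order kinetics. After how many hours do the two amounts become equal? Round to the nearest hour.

Set 110·(1/2)^(t/25.9) = 226·(1/2)^(t/4.32).
Taking log₂: log₂(110/226) = t·(1/25.9 − 1/4.32).
log₂(0.48673) = -1.0388; 1/25.9 − 1/4.32 = -0.19287.
t = -1.0388 / -0.19287 ≈ 5.3861 hours.

5 hours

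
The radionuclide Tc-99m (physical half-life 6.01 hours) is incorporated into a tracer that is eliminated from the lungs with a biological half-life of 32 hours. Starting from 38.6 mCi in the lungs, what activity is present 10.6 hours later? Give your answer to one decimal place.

1/t_eff = 1/t_phys + 1/t_biol = 1/6.01 + 1/32 = 0.19764 per hour.
t_eff = 6.01 × 32 / (6.01 + 32) ≈ 5.0597 hours.
Remaining = 38.6 × (1/2)^(10.6/5.0597) = 38.6 × (1/2)^2.095 ≈ 9.0352 mCi.

9.0 mCi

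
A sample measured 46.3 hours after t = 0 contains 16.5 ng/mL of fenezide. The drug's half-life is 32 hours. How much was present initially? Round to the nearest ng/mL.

Number of half-lives elapsed: n = 46.3/32 ≈ 1.4469.
A₀ = A × 2^n = 16.5 × 2^1.4469 = 16.5 × 2.7262 ≈ 44.982 ng/mL.

45 ng/mL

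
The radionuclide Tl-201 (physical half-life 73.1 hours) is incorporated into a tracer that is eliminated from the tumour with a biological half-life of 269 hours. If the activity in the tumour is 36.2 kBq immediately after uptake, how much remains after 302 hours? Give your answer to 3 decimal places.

1/t_eff = 1/t_phys + 1/t_biol = 1/73.1 + 1/269 = 0.017397 per hour.
t_eff = 73.1 × 269 / (73.1 + 269) ≈ 57.48 hours.
Remaining = 36.2 × (1/2)^(302/57.48) = 36.2 × (1/2)^5.254 ≈ 0.94863 kBq.

0.949 kBq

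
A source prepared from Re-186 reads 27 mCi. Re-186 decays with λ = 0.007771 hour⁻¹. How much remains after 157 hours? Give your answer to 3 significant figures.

7.97 mCi

t½ = ln 2 / λ = 0.69315 / 0.007771 ≈ 89.197 hours.
Number of half-lives: n = 157/89.197 ≈ 1.7602.
Remaining = 27 × (1/2)^1.7602 = 27 × 0.29522 ≈ 7.9708 mCi.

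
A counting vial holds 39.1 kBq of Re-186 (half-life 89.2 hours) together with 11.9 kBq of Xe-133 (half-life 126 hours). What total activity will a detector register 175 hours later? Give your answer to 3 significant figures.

14.6 kBq

Re-186: 39.1 × (1/2)^(175/89.2) = 39.1 × (1/2)^1.9619 ≈ 10.037 kBq.
Xe-133: 11.9 × (1/2)^(175/126) = 11.9 × (1/2)^1.3889 ≈ 4.5441 kBq.
Total = 10.037 + 4.5441 ≈ 14.581 kBq.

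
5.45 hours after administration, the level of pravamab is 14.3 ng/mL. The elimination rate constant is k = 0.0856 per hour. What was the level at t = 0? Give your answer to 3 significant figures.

t½ = ln 2 / k = 0.69315 / 0.0856 ≈ 8.0975 hours.
Number of half-lives elapsed: n = 5.45/8.0975 ≈ 0.67305.
A₀ = A × 2^n = 14.3 × 2^0.67305 = 14.3 × 1.5944 ≈ 22.8 ng/mL.

22.8 ng/mL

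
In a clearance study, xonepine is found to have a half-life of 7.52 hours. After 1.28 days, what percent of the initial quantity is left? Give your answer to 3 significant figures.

1.28 days = 30.72 hours.
n = 30.72/7.52 ≈ 4.0851 half-lives.
Fraction remaining = (1/2)^4.0851 ≈ 0.05892, i.e. 5.892%.

5.89%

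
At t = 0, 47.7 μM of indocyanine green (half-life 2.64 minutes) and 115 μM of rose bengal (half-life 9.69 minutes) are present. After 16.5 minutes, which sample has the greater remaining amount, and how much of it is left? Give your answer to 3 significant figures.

indocyanine green: 47.7 × (1/2)^6.25 ≈ 0.62673 μM.
rose bengal: 115 × (1/2)^1.7028 ≈ 35.327 μM.
Rose bengal has more remaining, at ≈ 35.327 μM.

rose bengal, 35.3 μM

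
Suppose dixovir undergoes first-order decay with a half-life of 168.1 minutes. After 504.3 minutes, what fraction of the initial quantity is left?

0.125

n = 504.3/168.1 ≈ 3 half-lives.
Fraction remaining = (1/2)^3 ≈ 0.125.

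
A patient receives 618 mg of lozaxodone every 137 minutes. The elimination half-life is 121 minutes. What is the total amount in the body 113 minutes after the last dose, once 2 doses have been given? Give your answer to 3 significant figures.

The 2 doses were given 250, 113 minutes ago.
Total = 618·(1/2)^(250/121) + 618·(1/2)^(113/121)
      = 147.58 + 323.49 ≈ 471.07 mg.

471 mg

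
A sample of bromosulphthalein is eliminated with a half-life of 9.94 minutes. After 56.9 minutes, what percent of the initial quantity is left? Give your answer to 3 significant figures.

1.89%

n = 56.9/9.94 ≈ 5.7243 half-lives.
Fraction remaining = (1/2)^5.7243 ≈ 0.018915, i.e. 1.8915%.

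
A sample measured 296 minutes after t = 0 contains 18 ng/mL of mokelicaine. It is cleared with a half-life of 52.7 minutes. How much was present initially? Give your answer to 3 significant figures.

883 ng/mL

Number of half-lives elapsed: n = 296/52.7 ≈ 5.6167.
A₀ = A × 2^n = 18 × 2^5.6167 = 18 × 49.068 ≈ 883.22 ng/mL.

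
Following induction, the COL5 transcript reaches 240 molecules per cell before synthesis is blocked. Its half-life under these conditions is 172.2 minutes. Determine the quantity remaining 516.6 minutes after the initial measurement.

30 molecules per cell

Elapsed time is 3 half-lives (516.6/172.2).
Each half-life halves the amount: 240 × (1/2)^3 = 240/8 = 30 molecules per cell.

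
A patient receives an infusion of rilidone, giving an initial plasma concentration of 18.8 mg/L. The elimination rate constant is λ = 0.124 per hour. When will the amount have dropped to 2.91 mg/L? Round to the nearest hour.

t½ = ln 2 / λ = 0.69315 / 0.124 ≈ 5.5899 hours.
Fraction remaining = 2.91/18.8 ≈ 0.15479.
n = log₂(18.8/2.91) = ln(6.4605)/ln 2 ≈ 2.6916 half-lives.
t = n × t½ = 2.6916 × 5.5899 ≈ 15.046 hours.

15 hours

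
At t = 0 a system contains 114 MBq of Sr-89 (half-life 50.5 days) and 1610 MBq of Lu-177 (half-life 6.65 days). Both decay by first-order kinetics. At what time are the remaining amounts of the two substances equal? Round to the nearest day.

29 days

Set 114·(1/2)^(t/50.5) = 1610·(1/2)^(t/6.65).
Taking log₂: log₂(114/1610) = t·(1/50.5 − 1/6.65).
log₂(0.070807) = -3.82; 1/50.5 − 1/6.65 = -0.13057.
t = -3.82 / -0.13057 ≈ 29.255 days.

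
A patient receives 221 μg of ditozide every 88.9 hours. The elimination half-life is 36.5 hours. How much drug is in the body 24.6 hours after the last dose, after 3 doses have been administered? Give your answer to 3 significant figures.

The 3 doses were given 202.4, 113.5, 24.6 hours ago.
Total = 221·(1/2)^(202.4/36.5) + 221·(1/2)^(113.5/36.5) + 221·(1/2)^(24.6/36.5)
      = 4.7328 + 25.604 + 138.52 ≈ 168.86 μg.

169 μg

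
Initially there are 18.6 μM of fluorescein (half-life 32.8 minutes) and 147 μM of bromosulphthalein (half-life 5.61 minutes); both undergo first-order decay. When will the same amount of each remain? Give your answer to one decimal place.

Set 18.6·(1/2)^(t/32.8) = 147·(1/2)^(t/5.61).
Taking log₂: log₂(18.6/147) = t·(1/32.8 − 1/5.61).
log₂(0.12653) = -2.9824; 1/32.8 − 1/5.61 = -0.14777.
t = -2.9824 / -0.14777 ≈ 20.184 minutes.

20.2 minutes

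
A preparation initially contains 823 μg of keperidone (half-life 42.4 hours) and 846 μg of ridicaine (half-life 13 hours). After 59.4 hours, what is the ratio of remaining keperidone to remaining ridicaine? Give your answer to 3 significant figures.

8.75

keperidone: 823 × (1/2)^(59.4/42.4) = 823 × (1/2)^1.4009 ≈ 311.65 μg.
ridicaine: 846 × (1/2)^(59.4/13) = 846 × (1/2)^4.5692 ≈ 35.636 μg.
Ratio ≈ 311.65 / 35.636 ≈ 8.7454.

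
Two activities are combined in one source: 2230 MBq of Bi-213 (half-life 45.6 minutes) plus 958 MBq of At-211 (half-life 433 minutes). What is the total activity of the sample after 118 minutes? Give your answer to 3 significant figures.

Bi-213: 2230 × (1/2)^(118/45.6) = 2230 × (1/2)^2.5877 ≈ 370.96 MBq.
At-211: 958 × (1/2)^(118/433) = 958 × (1/2)^0.27252 ≈ 793.1 MBq.
Total = 370.96 + 793.1 ≈ 1164.1 MBq.

1160 MBq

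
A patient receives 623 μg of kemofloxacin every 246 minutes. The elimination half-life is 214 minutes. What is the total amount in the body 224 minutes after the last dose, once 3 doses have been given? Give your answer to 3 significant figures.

499 μg

The 3 doses were given 716, 470, 224 minutes ago.
Total = 623·(1/2)^(716/214) + 623·(1/2)^(470/214) + 623·(1/2)^(224/214)
      = 61.278 + 135.94 + 301.57 ≈ 498.79 μg.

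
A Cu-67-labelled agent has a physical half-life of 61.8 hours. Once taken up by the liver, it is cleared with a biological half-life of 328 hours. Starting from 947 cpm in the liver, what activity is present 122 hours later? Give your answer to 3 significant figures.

186 cpm

1/t_eff = 1/t_phys + 1/t_biol = 1/61.8 + 1/328 = 0.01923 per hour.
t_eff = 61.8 × 328 / (61.8 + 328) ≈ 52.002 hours.
Remaining = 947 × (1/2)^(122/52.002) = 947 × (1/2)^2.3461 ≈ 186.26 cpm.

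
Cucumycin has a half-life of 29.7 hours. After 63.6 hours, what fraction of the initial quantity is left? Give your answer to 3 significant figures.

0.227

n = 63.6/29.7 ≈ 2.1414 half-lives.
Fraction remaining = (1/2)^2.1414 ≈ 0.22666.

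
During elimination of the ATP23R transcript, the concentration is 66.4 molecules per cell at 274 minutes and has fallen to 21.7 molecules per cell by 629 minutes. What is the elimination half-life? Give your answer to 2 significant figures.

Over Δt = 629 − 274 = 355 minutes, the level fell by a factor of 66.4/21.7 ≈ 3.0599.
n = log₂(3.0599) ≈ 1.6135 half-lives, so t½ = 355/1.6135 ≈ 220.02 minutes.

220 minutes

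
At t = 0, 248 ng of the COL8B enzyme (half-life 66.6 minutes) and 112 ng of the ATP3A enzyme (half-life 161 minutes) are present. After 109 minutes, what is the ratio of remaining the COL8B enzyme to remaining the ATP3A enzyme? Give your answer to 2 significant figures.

COL8B enzyme: 248 × (1/2)^(109/66.6) = 248 × (1/2)^1.6366 ≈ 79.758 ng.
ATP3A enzyme: 112 × (1/2)^(109/161) = 112 × (1/2)^0.67702 ≈ 70.051 ng.
Ratio ≈ 79.758 / 70.051 ≈ 1.1386.

1.1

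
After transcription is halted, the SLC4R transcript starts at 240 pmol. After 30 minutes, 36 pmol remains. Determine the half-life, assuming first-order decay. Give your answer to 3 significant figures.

A/A₀ = 36/240 ≈ 0.15.
n = log₂(6.6667) ≈ 2.737 half-lives elapsed in 30 minutes.
t½ = 30/2.737 ≈ 10.961 minutes.

11.0 minutes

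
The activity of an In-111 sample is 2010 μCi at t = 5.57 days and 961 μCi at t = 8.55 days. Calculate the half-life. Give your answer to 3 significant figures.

2.80 days

Over Δt = 8.55 − 5.57 = 2.98 days, the level fell by a factor of 2010/961 ≈ 2.0916.
n = log₂(2.0916) ≈ 1.0646 half-lives, so t½ = 2.98/1.0646 ≈ 2.7992 days.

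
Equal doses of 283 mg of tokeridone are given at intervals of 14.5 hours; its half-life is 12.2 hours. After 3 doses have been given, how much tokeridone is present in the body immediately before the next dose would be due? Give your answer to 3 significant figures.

The 3 doses were given 43.5, 29, 14.5 hours ago.
Total = 283·(1/2)^(43.5/12.2) + 283·(1/2)^(29/12.2) + 283·(1/2)^(14.5/12.2)
      = 23.902 + 54.478 + 124.17 ≈ 202.55 mg.

203 mg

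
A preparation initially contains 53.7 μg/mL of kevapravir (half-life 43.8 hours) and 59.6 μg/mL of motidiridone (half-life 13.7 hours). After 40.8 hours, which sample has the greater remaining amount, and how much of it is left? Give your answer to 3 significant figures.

kevapravir: 53.7 × (1/2)^0.93151 ≈ 28.155 μg/mL.
motidiridone: 59.6 × (1/2)^2.9781 ≈ 7.5639 μg/mL.
Kevapravir has more remaining, at ≈ 28.155 μg/mL.

kevapravir, 28.2 μg/mL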